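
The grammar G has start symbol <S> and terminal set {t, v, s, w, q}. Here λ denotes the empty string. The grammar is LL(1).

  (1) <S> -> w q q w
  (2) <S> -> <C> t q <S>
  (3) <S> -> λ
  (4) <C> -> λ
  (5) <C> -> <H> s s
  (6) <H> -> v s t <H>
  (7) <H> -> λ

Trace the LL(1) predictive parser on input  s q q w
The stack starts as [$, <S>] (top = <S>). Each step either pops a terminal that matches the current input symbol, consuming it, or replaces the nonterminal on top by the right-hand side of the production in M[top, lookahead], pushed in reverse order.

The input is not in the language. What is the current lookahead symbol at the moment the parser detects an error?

q

step 1: stack=$ <S>  input=s q q w $  — expand <S> -> <C> t q <S>
step 2: stack=$ <S> q t <C>  input=s q q w $  — expand <C> -> <H> s s
step 3: stack=$ <S> q t s s <H>  input=s q q w $  — expand <H> -> λ
step 4: stack=$ <S> q t s s  input=s q q w $  — match s
step 5: stack=$ <S> q t s  input=q q w $  — error: top is terminal s but lookahead is q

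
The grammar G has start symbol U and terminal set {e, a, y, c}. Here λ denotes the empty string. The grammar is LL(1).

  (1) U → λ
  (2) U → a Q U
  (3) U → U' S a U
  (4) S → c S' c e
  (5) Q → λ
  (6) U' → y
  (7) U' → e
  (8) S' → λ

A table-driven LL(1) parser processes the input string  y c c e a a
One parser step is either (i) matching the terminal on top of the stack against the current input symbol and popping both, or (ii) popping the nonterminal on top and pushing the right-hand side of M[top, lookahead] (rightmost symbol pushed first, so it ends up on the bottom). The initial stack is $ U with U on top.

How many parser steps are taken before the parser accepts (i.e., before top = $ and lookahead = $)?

      Stack           Input          Action
   1  $ U             y c c e a a $  expand U → U' S a U
   2  $ U a S U'      y c c e a a $  expand U' → y
   3  $ U a S y       y c c e a a $  match y
   4  $ U a S         c c e a a $    expand S → c S' c e
   5  $ U a e c S' c  c c e a a $    match c
   6  $ U a e c S'    c e a a $      expand S' → λ
   7  $ U a e c       c e a a $      match c
   8  $ U a e         e a a $        match e
   9  $ U a           a a $          match a
  10  $ U             a $            expand U → a Q U
  11  $ U Q a         a $            match a
  12  $ U Q           $              expand Q → λ
  13  $ U             $              expand U → λ
Accept reached after 13 steps.

13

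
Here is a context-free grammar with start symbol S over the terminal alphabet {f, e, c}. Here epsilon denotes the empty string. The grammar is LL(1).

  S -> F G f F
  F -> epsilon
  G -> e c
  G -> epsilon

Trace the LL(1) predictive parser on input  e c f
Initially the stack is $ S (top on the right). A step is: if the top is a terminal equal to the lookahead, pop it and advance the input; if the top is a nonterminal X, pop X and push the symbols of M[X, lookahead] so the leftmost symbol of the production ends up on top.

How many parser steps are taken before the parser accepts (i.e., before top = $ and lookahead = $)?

7

     Stack      Input    Action
  1  $ S        e c f $  expand S -> F G f F
  2  $ F f G F  e c f $  expand F -> epsilon
  3  $ F f G    e c f $  expand G -> e c
  4  $ F f c e  e c f $  match e
  5  $ F f c    c f $    match c
  6  $ F f      f $      match f
  7  $ F        $        expand F -> epsilon
Accept reached after 7 steps.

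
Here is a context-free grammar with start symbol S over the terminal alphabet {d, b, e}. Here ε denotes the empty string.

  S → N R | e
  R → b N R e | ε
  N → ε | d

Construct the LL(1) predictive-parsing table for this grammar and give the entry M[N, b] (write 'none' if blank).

FIRST(R): from R→b N R e we get {b}; from R→ε we get {ε}. So FIRST(R) = {ε, b}.
FIRST(N): from N→ε we get {ε}; from N→d we get {d}. So FIRST(N) = {ε, d}.
FIRST(S): from S→N R we get {ε, b, d}; from S→e we get {e}. So FIRST(S) = {ε, b, d, e}.
FOLLOW(S) includes $ since S is the start symbol.
FOLLOW(S): S appears on no right-hand side. Thus FOLLOW(S) = {$}.
FOLLOW(N): in S→N R, N is followed by R with FIRST {ε, b}; in S→N R, the suffix after N is nullable, so FOLLOW(N) ⊇ FOLLOW(S) = {$}; in R→b N R e, N is followed by R e with FIRST {b, e}. Thus FOLLOW(N) = {$, b, e}.
For N → ε: FIRST(ε) = {ε}, so it goes in M[N, t] for t ∈ {}; since ε ∈ FIRST, also for every t ∈ FOLLOW(N) = {$, b, e}.
For N → d: FIRST(d) = {d}, so it goes in M[N, t] for t ∈ {d}.

N → ε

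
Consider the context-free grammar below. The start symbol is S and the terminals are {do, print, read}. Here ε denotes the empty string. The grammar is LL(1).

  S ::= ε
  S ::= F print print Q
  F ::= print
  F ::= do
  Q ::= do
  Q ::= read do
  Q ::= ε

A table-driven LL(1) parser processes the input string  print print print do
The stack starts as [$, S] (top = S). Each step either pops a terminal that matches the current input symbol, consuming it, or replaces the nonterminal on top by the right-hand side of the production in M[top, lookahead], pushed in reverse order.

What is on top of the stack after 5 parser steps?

step 1: stack=$ S  input=print print print do $  — expand S ::= F print print Q
step 2: stack=$ Q print print F  input=print print print do $  — expand F ::= print
step 3: stack=$ Q print print print  input=print print print do $  — match print
step 4: stack=$ Q print print  input=print print do $  — match print
step 5: stack=$ Q print  input=print do $  — match print
Stack after step 5: $ Q (top = Q).

Q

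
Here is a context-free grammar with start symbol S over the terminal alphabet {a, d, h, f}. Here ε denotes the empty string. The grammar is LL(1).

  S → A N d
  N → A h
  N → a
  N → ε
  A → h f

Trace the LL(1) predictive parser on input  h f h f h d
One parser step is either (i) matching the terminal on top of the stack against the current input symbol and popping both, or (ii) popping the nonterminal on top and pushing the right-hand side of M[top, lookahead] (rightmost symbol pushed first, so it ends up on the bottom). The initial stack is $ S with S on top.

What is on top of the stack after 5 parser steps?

A

     Stack      Input          Action
  1  $ S        h f h f h d $  expand S → A N d
  2  $ d N A    h f h f h d $  expand A → h f
  3  $ d N f h  h f h f h d $  match h
  4  $ d N f    f h f h d $    match f
  5  $ d N      h f h d $      expand N → A h
Stack after step 5: $ d h A (top = A).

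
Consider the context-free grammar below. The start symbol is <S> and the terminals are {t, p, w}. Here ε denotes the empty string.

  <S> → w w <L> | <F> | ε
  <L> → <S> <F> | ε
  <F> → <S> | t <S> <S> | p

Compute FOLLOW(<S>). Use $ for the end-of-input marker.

{$, p, t, w}

FIRST(<S>) = {ε, p, t, w}  (via <F>)
FIRST(<F>) = {ε, p, t, w}  (via <S>)
FIRST(<L>) = {ε, p, t, w}  (via <S> <F>)
FOLLOW(<S>) includes $ since <S> is the start symbol.
FOLLOW(<S>): in <L>→<S> <F>, <S> is followed by <F> with FIRST {ε, p, t, w}; in <L>→<S> <F>, the suffix after <S> is nullable, so FOLLOW(<S>) ⊇ FOLLOW(<L>) = {$, p, t, w}; in <F>→<S>, the suffix after <S> is empty, so FOLLOW(<S>) ⊇ FOLLOW(<F>) = {$, p, t, w}; in <F>→t <S> <S> (occurrence 1), <S> is followed by <S> with FIRST {ε, p, t, w}; in <F>→t <S> <S> (occurrence 1), the suffix after <S> is nullable, so FOLLOW(<S>) ⊇ FOLLOW(<F>) = {$, p, t, w}; in <F>→t <S> <S> (occurrence 2), the suffix after <S> is empty, so FOLLOW(<S>) ⊇ FOLLOW(<F>) = {$, p, t, w}. Thus FOLLOW(<S>) = {$, p, t, w}.
FOLLOW(<L>): in <S>→w w <L>, the suffix after <L> is empty, so FOLLOW(<L>) ⊇ FOLLOW(<S>) = {$, p, t, w}. Thus FOLLOW(<L>) = {$, p, t, w}.
FOLLOW(<F>): in <S>→<F>, the suffix after <F> is empty, so FOLLOW(<F>) ⊇ FOLLOW(<S>) = {$, p, t, w}; in <L>→<S> <F>, the suffix after <F> is empty, so FOLLOW(<F>) ⊇ FOLLOW(<L>) = {$, p, t, w}. Thus FOLLOW(<F>) = {$, p, t, w}.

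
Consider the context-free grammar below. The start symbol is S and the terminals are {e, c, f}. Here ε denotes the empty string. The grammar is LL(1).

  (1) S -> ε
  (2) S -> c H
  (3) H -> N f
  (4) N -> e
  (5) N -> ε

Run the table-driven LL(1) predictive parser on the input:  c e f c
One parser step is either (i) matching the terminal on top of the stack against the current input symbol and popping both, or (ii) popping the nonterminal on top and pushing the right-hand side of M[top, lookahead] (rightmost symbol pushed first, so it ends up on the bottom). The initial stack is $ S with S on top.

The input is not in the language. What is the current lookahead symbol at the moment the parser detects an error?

c

step 1: stack=$ S  input=c e f c $  — expand S -> c H
step 2: stack=$ H c  input=c e f c $  — match c
step 3: stack=$ H  input=e f c $  — expand H -> N f
step 4: stack=$ f N  input=e f c $  — expand N -> e
step 5: stack=$ f e  input=e f c $  — match e
step 6: stack=$ f  input=f c $  — match f
step 7: stack=$  input=c $  — error: stack empty but input remains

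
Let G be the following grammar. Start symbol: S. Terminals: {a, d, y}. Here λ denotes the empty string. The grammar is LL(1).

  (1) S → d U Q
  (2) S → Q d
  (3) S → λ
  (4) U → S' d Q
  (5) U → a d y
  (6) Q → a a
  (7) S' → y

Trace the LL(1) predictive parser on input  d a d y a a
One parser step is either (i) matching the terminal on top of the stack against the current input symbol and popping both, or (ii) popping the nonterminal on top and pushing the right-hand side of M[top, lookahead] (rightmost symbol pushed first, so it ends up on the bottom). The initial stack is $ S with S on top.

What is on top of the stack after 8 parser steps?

a

step 1: stack=$ S  input=d a d y a a $  — expand S → d U Q
step 2: stack=$ Q U d  input=d a d y a a $  — match d
step 3: stack=$ Q U  input=a d y a a $  — expand U → a d y
step 4: stack=$ Q y d a  input=a d y a a $  — match a
step 5: stack=$ Q y d  input=d y a a $  — match d
step 6: stack=$ Q y  input=y a a $  — match y
step 7: stack=$ Q  input=a a $  — expand Q → a a
step 8: stack=$ a a  input=a a $  — match a
Stack after step 8: $ a (top = a).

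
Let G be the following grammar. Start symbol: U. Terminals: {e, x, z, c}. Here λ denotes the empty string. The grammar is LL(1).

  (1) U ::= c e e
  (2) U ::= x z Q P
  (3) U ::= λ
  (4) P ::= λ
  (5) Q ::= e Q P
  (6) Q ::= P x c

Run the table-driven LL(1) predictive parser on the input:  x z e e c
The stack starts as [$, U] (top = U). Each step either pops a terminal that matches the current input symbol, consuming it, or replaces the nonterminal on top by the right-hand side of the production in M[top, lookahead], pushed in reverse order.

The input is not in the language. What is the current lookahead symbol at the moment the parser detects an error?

c

     Stack        Input        Action
  1  $ U          x z e e c $  expand U ::= x z Q P
  2  $ P Q z x    x z e e c $  match x
  3  $ P Q z      z e e c $    match z
  4  $ P Q        e e c $      expand Q ::= e Q P
  5  $ P P Q e    e e c $      match e
  6  $ P P Q      e c $        expand Q ::= e Q P
  7  $ P P P Q e  e c $        match e
  8  $ P P P Q    c $          error: M[Q, c] is empty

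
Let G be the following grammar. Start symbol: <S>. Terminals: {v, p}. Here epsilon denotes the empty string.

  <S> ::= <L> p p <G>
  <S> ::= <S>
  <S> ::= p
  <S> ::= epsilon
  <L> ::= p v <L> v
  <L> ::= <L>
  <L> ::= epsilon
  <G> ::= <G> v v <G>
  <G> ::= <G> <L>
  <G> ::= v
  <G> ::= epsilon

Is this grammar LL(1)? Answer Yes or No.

No

FIRST(<S>) = {epsilon, p}
FIRST(<L>) = {epsilon, p}
FIRST(<G>) = {epsilon, p, v}
FOLLOW(<S>) = {$}
FOLLOW(<L>) = {$, p, v}
FOLLOW(<G>) = {$, p, v}
Cell M[<G>, $] receives both <G> ::= <G> <L> and <G> ::= epsilon — the grammar is not LL(1).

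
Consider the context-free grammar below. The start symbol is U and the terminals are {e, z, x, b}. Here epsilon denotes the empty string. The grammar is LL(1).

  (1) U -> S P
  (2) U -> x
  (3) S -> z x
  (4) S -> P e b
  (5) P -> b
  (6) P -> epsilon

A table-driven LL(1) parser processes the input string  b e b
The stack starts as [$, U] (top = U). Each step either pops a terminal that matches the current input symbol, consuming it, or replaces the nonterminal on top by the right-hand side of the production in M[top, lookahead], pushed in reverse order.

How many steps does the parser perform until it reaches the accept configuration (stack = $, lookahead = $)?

     Stack      Input    Action
  1  $ U        b e b $  expand U -> S P
  2  $ P S      b e b $  expand S -> P e b
  3  $ P b e P  b e b $  expand P -> b
  4  $ P b e b  b e b $  match b
  5  $ P b e    e b $    match e
  6  $ P b      b $      match b
  7  $ P        $        expand P -> epsilon
Accept reached after 7 steps.

7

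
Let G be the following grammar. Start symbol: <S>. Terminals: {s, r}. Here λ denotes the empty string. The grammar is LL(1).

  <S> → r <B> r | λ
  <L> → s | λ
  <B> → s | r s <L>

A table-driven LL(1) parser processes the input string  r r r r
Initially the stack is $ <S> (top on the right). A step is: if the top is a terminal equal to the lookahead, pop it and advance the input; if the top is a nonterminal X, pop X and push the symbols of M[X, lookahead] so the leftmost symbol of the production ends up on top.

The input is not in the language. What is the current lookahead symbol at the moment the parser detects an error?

     Stack        Input      Action
  1  $ <S>        r r r r $  expand <S> → r <B> r
  2  $ r <B> r    r r r r $  match r
  3  $ r <B>      r r r $    expand <B> → r s <L>
  4  $ r <L> s r  r r r $    match r
  5  $ r <L> s    r r $      error: top is terminal s but lookahead is r

r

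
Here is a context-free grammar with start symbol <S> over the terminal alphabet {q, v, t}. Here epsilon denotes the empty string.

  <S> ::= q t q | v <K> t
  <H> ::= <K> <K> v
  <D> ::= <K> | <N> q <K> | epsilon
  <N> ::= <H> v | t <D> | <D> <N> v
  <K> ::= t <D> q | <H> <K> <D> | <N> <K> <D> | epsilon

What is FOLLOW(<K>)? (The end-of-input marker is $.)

{q, t, v}

FIRST(<S>) = {q, v}
FIRST(<H>) = {t, v}  (via <K> <K> v)
FIRST(<D>) = {epsilon, t, v}  (via <K>, <N> q <K>)
FIRST(<N>) = {t, v}  (via <H> v, <D> <N> v)
FIRST(<K>) = {epsilon, t, v}  (via <H> <K> <D>, <N> <K> <D>)
FOLLOW(<S>) includes $ since <S> is the start symbol.
FOLLOW(<S>): <S> appears on no right-hand side. Thus FOLLOW(<S>) = {$}.
FOLLOW(<H>): in <N>::=<H> v, <H> is followed by v with FIRST {v}; in <K>::=<H> <K> <D>, <H> is followed by <K> <D> with FIRST {epsilon, t, v}; in <K>::=<H> <K> <D>, the suffix after <H> is nullable, so FOLLOW(<H>) ⊇ FOLLOW(<K>) = {q, t, v}. Thus FOLLOW(<H>) = {q, t, v}.
FOLLOW(<D>): in <N>::=t <D>, the suffix after <D> is empty, so FOLLOW(<D>) ⊇ FOLLOW(<N>) = {q, t, v}; in <N>::=<D> <N> v, <D> is followed by <N> v with FIRST {t, v}; in <K>::=t <D> q, <D> is followed by q with FIRST {q}; in <K>::=<H> <K> <D>, the suffix after <D> is empty, so FOLLOW(<D>) ⊇ FOLLOW(<K>) = {q, t, v}; in <K>::=<N> <K> <D>, the suffix after <D> is empty, so FOLLOW(<D>) ⊇ FOLLOW(<K>) = {q, t, v}. Thus FOLLOW(<D>) = {q, t, v}.
FOLLOW(<K>): in <S>::=v <K> t, <K> is followed by t with FIRST {t}; in <H>::=<K> <K> v (occurrence 1), <K> is followed by <K> v with FIRST {t, v}; in <H>::=<K> <K> v (occurrence 2), <K> is followed by v with FIRST {v}; in <D>::=<K>, the suffix after <K> is empty, so FOLLOW(<K>) ⊇ FOLLOW(<D>) = {q, t, v}; in <D>::=<N> q <K>, the suffix after <K> is empty, so FOLLOW(<K>) ⊇ FOLLOW(<D>) = {q, t, v}; in <K>::=<H> <K> <D>, <K> is followed by <D> with FIRST {epsilon, t, v}; in <K>::=<H> <K> <D>, the suffix after <K> is nullable (adds nothing new); in <K>::=<N> <K> <D>, <K> is followed by <D> with FIRST {epsilon, t, v}; in <K>::=<N> <K> <D>, the suffix after <K> is nullable (adds nothing new). Thus FOLLOW(<K>) = {q, t, v}.
FOLLOW(<N>): in <D>::=<N> q <K>, <N> is followed by q <K> with FIRST {q}; in <N>::=<D> <N> v, <N> is followed by v with FIRST {v}; in <K>::=<N> <K> <D>, <N> is followed by <K> <D> with FIRST {epsilon, t, v}; in <K>::=<N> <K> <D>, the suffix after <N> is nullable, so FOLLOW(<N>) ⊇ FOLLOW(<K>) = {q, t, v}. Thus FOLLOW(<N>) = {q, t, v}.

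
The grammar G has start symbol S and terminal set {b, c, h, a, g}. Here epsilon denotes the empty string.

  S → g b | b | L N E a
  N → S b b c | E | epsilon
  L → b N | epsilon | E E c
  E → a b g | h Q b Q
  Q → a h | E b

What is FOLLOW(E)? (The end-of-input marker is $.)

FIRST(E) = {a, h}
FIRST(L) = {epsilon, a, b, h}  (via E E c)
FIRST(Q) = {a, h}  (via E b)
FIRST(S) = {a, b, g, h}  (via L N E a)
FIRST(N) = {epsilon, a, b, g, h}  (via S b b c, E)
FOLLOW(S) includes $ since S is the start symbol.
FOLLOW(S): in N→S b b c, S is followed by b b c with FIRST {b}. Thus FOLLOW(S) = {$, b}.
FOLLOW(L): in S→L N E a, L is followed by N E a with FIRST {a, b, g, h}. Thus FOLLOW(L) = {a, b, g, h}.
FOLLOW(N): in S→L N E a, N is followed by E a with FIRST {a, h}; in L→b N, the suffix after N is empty, so FOLLOW(N) ⊇ FOLLOW(L) = {a, b, g, h}. Thus FOLLOW(N) = {a, b, g, h}.
FOLLOW(E): in S→L N E a, E is followed by a with FIRST {a}; in N→E, the suffix after E is empty, so FOLLOW(E) ⊇ FOLLOW(N) = {a, b, g, h}; in L→E E c (occurrence 1), E is followed by E c with FIRST {a, h}; in L→E E c (occurrence 2), E is followed by c with FIRST {c}; in Q→E b, E is followed by b with FIRST {b}. Thus FOLLOW(E) = {a, b, c, g, h}.
FOLLOW(Q): in E→h Q b Q (occurrence 1), Q is followed by b Q with FIRST {b}; in E→h Q b Q (occurrence 2), the suffix after Q is empty, so FOLLOW(Q) ⊇ FOLLOW(E) = {a, b, c, g, h}. Thus FOLLOW(Q) = {a, b, c, g, h}.

{a, b, c, g, h}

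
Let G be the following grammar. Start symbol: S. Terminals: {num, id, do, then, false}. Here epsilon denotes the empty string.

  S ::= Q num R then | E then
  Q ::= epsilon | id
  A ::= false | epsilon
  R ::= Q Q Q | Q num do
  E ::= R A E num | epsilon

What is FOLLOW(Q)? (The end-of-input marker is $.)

{false, id, num, then}

FIRST(Q): from Q::=epsilon we get {epsilon}; from Q::=id we get {id}. So FIRST(Q) = {epsilon, id}.
FIRST(A): from A::=false we get {false}; from A::=epsilon we get {epsilon}. So FIRST(A) = {epsilon, false}.
FIRST(R): from R::=Q Q Q we get {epsilon, id}; from R::=Q num do we get {id, num}. So FIRST(R) = {epsilon, id, num}.
FIRST(E): from E::=R A E num we get {false, id, num}; from E::=epsilon we get {epsilon}. So FIRST(E) = {epsilon, false, id, num}.
FIRST(S): from S::=Q num R then we get {id, num}; from S::=E then we get {false, id, num, then}. So FIRST(S) = {false, id, num, then}.
FOLLOW(S) includes $ since S is the start symbol.
FOLLOW(S): S appears on no right-hand side. Thus FOLLOW(S) = {$}.
FOLLOW(A): in E::=R A E num, A is followed by E num with FIRST {false, id, num}. Thus FOLLOW(A) = {false, id, num}.
FOLLOW(R): in S::=Q num R then, R is followed by then with FIRST {then}; in E::=R A E num, R is followed by A E num with FIRST {false, id, num}. Thus FOLLOW(R) = {false, id, num, then}.
FOLLOW(Q): in S::=Q num R then, Q is followed by num R then with FIRST {num}; in R::=Q Q Q (occurrence 1), Q is followed by Q Q with FIRST {epsilon, id}; in R::=Q Q Q (occurrence 1), the suffix after Q is nullable, so FOLLOW(Q) ⊇ FOLLOW(R) = {false, id, num, then}; in R::=Q Q Q (occurrence 2), Q is followed by Q with FIRST {epsilon, id}; in R::=Q Q Q (occurrence 2), the suffix after Q is nullable, so FOLLOW(Q) ⊇ FOLLOW(R) = {false, id, num, then}; in R::=Q Q Q (occurrence 3), the suffix after Q is empty, so FOLLOW(Q) ⊇ FOLLOW(R) = {false, id, num, then}; in R::=Q num do, Q is followed by num do with FIRST {num}. Thus FOLLOW(Q) = {false, id, num, then}.
FOLLOW(E): in S::=E then, E is followed by then with FIRST {then}; in E::=R A E num, E is followed by num with FIRST {num}. Thus FOLLOW(E) = {num, then}.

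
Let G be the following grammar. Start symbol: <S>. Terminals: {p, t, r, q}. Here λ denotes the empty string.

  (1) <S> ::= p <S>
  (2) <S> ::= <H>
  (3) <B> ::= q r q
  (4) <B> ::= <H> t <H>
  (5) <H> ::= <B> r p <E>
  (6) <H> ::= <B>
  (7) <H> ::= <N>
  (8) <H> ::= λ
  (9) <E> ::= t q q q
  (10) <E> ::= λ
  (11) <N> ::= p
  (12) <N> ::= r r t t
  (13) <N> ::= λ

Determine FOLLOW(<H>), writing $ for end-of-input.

{$, r, t}

FIRST(<E>) = {λ, t}
FIRST(<N>) = {λ, p, r}
FIRST(<S>) = {λ, p, q, r, t}  (via <H>)
FIRST(<B>) = {p, q, r, t}  (via <H> t <H>)
FIRST(<H>) = {λ, p, q, r, t}  (via <B> r p <E>, <B>, <N>)
FOLLOW(<S>) includes $ since <S> is the start symbol.
FOLLOW(<S>): in <S>::=p <S>, the suffix after <S> is empty (adds nothing new). Thus FOLLOW(<S>) = {$}.
FOLLOW(<B>): in <H>::=<B> r p <E>, <B> is followed by r p <E> with FIRST {r}; in <H>::=<B>, the suffix after <B> is empty, so FOLLOW(<B>) ⊇ FOLLOW(<H>) = {$, r, t}. Thus FOLLOW(<B>) = {$, r, t}.
FOLLOW(<H>): in <S>::=<H>, the suffix after <H> is empty, so FOLLOW(<H>) ⊇ FOLLOW(<S>) = {$}; in <B>::=<H> t <H> (occurrence 1), <H> is followed by t <H> with FIRST {t}; in <B>::=<H> t <H> (occurrence 2), the suffix after <H> is empty, so FOLLOW(<H>) ⊇ FOLLOW(<B>) = {$, r, t}. Thus FOLLOW(<H>) = {$, r, t}.
FOLLOW(<E>): in <H>::=<B> r p <E>, the suffix after <E> is empty, so FOLLOW(<E>) ⊇ FOLLOW(<H>) = {$, r, t}. Thus FOLLOW(<E>) = {$, r, t}.
FOLLOW(<N>): in <H>::=<N>, the suffix after <N> is empty, so FOLLOW(<N>) ⊇ FOLLOW(<H>) = {$, r, t}. Thus FOLLOW(<N>) = {$, r, t}.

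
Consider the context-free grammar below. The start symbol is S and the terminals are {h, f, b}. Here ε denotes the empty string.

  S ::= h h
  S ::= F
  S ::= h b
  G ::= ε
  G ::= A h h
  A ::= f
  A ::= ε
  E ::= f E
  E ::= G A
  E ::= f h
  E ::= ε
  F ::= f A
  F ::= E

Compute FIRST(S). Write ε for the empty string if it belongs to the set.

{ε, f, h}

FIRST(A) = {ε, f}
FIRST(G) = {ε, f, h}  (via A h h)
FIRST(E) = {ε, f, h}  (via G A)
FIRST(F) = {ε, f, h}  (via E)
FIRST(S) = {ε, f, h}  (via F)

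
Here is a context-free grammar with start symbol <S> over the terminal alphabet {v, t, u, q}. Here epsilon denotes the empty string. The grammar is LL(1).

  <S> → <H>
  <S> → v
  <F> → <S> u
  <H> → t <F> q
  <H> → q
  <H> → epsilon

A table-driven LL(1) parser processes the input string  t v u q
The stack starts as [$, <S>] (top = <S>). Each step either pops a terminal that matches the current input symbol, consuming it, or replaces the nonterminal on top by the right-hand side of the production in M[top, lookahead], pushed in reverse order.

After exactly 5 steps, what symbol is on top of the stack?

     Stack      Input      Action
  1  $ <S>      t v u q $  expand <S> → <H>
  2  $ <H>      t v u q $  expand <H> → t <F> q
  3  $ q <F> t  t v u q $  match t
  4  $ q <F>    v u q $    expand <F> → <S> u
  5  $ q u <S>  v u q $    expand <S> → v
Stack after step 5: $ q u v (top = v).

v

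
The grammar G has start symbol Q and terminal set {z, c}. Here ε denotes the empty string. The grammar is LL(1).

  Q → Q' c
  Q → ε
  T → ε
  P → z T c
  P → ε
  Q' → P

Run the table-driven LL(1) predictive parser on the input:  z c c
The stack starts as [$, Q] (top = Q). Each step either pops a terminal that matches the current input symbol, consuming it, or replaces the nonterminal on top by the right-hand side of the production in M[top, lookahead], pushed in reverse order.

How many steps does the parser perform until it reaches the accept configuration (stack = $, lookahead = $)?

     Stack      Input    Action
  1  $ Q        z c c $  expand Q → Q' c
  2  $ c Q'     z c c $  expand Q' → P
  3  $ c P      z c c $  expand P → z T c
  4  $ c c T z  z c c $  match z
  5  $ c c T    c c $    expand T → ε
  6  $ c c      c c $    match c
  7  $ c        c $      match c
Accept reached after 7 steps.

7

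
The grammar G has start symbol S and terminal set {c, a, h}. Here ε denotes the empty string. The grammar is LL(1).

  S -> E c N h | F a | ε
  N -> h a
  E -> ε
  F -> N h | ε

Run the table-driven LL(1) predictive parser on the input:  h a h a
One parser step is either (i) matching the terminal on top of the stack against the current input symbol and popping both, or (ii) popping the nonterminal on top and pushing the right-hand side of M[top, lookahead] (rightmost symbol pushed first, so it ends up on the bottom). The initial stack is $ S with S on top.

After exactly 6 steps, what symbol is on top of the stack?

a

step 1: stack=$ S  input=h a h a $  — expand S -> F a
step 2: stack=$ a F  input=h a h a $  — expand F -> N h
step 3: stack=$ a h N  input=h a h a $  — expand N -> h a
step 4: stack=$ a h a h  input=h a h a $  — match h
step 5: stack=$ a h a  input=a h a $  — match a
step 6: stack=$ a h  input=h a $  — match h
Stack after step 6: $ a (top = a).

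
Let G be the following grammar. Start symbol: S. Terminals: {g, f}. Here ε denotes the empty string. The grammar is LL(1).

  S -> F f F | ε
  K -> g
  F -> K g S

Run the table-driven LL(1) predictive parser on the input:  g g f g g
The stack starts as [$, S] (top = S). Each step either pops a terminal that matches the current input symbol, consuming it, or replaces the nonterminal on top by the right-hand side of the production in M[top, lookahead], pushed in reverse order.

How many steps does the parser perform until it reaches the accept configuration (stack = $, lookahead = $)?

step 1: stack=$ S  input=g g f g g $  — expand S -> F f F
step 2: stack=$ F f F  input=g g f g g $  — expand F -> K g S
step 3: stack=$ F f S g K  input=g g f g g $  — expand K -> g
step 4: stack=$ F f S g g  input=g g f g g $  — match g
step 5: stack=$ F f S g  input=g f g g $  — match g
step 6: stack=$ F f S  input=f g g $  — expand S -> ε
step 7: stack=$ F f  input=f g g $  — match f
step 8: stack=$ F  input=g g $  — expand F -> K g S
step 9: stack=$ S g K  input=g g $  — expand K -> g
step 10: stack=$ S g g  input=g g $  — match g
step 11: stack=$ S g  input=g $  — match g
step 12: stack=$ S  input=$  — expand S -> ε
Accept reached after 12 steps.

12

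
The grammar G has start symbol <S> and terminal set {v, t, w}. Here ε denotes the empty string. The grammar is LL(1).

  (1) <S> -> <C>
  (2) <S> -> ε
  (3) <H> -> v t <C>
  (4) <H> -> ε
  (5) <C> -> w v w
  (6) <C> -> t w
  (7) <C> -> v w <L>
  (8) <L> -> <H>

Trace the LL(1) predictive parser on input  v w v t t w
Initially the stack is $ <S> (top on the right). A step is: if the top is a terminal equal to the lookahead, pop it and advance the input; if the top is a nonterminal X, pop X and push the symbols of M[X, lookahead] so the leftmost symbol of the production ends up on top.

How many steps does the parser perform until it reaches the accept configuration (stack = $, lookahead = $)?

      Stack      Input          Action
   1  $ <S>      v w v t t w $  expand <S> -> <C>
   2  $ <C>      v w v t t w $  expand <C> -> v w <L>
   3  $ <L> w v  v w v t t w $  match v
   4  $ <L> w    w v t t w $    match w
   5  $ <L>      v t t w $      expand <L> -> <H>
   6  $ <H>      v t t w $      expand <H> -> v t <C>
   7  $ <C> t v  v t t w $      match v
   8  $ <C> t    t t w $        match t
   9  $ <C>      t w $          expand <C> -> t w
  10  $ w t      t w $          match t
  11  $ w        w $            match w
Accept reached after 11 steps.

11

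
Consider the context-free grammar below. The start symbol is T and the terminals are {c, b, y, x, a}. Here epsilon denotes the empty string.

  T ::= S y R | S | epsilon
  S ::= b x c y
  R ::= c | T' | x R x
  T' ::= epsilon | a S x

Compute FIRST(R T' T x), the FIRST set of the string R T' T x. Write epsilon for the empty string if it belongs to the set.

{a, b, c, x}

FIRST(S) = {b}
FIRST(T') = {epsilon, a}
FIRST(T) = {epsilon, b}  (via S y R, S)
FIRST(R) = {epsilon, a, c, x}  (via T')
FIRST(R T' T x): take FIRST of each symbol in turn, carrying on past any symbol whose FIRST contains epsilon; result {a, b, c, x}.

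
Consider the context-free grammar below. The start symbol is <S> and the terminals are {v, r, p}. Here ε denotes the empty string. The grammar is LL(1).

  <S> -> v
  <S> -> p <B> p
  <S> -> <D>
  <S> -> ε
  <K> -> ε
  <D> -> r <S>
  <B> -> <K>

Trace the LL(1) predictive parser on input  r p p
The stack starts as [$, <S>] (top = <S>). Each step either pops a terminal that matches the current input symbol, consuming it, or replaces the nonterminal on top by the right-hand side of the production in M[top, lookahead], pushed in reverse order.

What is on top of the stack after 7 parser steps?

p

     Stack      Input    Action
  1  $ <S>      r p p $  expand <S> -> <D>
  2  $ <D>      r p p $  expand <D> -> r <S>
  3  $ <S> r    r p p $  match r
  4  $ <S>      p p $    expand <S> -> p <B> p
  5  $ p <B> p  p p $    match p
  6  $ p <B>    p $      expand <B> -> <K>
  7  $ p <K>    p $      expand <K> -> ε
Stack after step 7: $ p (top = p).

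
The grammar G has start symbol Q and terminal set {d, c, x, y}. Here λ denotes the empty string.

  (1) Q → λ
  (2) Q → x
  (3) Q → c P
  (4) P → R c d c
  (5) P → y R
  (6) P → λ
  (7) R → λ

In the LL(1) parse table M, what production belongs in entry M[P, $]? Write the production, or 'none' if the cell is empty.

P → λ

FIRST(Q): from Q→λ we get {λ}; from Q→x we get {x}; from Q→c P we get {c}. So FIRST(Q) = {λ, c, x}.
FIRST(R): from R→λ we get {λ}. So FIRST(R) = {λ}.
FIRST(P): from P→R c d c we get {c}; from P→y R we get {y}; from P→λ we get {λ}. So FIRST(P) = {λ, c, y}.
FOLLOW(Q) includes $ since Q is the start symbol.
FOLLOW(Q): Q appears on no right-hand side. Thus FOLLOW(Q) = {$}.
FOLLOW(P): in Q→c P, the suffix after P is empty, so FOLLOW(P) ⊇ FOLLOW(Q) = {$}. Thus FOLLOW(P) = {$}.
For P → R c d c: FIRST(R c d c) = {c}, so it goes in M[P, t] for t ∈ {c}.
For P → y R: FIRST(y R) = {y}, so it goes in M[P, t] for t ∈ {y}.
For P → λ: FIRST(λ) = {λ}, so it goes in M[P, t] for t ∈ {}; since λ ∈ FIRST, also for every t ∈ FOLLOW(P) = {$}.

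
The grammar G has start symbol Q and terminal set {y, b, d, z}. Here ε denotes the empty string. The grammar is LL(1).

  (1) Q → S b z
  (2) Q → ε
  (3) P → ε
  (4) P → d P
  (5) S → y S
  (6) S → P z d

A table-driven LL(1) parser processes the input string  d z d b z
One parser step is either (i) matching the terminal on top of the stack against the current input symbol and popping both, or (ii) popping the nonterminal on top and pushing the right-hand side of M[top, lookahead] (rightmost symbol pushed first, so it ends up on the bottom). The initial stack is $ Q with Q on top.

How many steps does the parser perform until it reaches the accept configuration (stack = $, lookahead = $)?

     Stack          Input        Action
  1  $ Q            d z d b z $  expand Q → S b z
  2  $ z b S        d z d b z $  expand S → P z d
  3  $ z b d z P    d z d b z $  expand P → d P
  4  $ z b d z P d  d z d b z $  match d
  5  $ z b d z P    z d b z $    expand P → ε
  6  $ z b d z      z d b z $    match z
  7  $ z b d        d b z $      match d
  8  $ z b          b z $        match b
  9  $ z            z $          match z
Accept reached after 9 steps.

9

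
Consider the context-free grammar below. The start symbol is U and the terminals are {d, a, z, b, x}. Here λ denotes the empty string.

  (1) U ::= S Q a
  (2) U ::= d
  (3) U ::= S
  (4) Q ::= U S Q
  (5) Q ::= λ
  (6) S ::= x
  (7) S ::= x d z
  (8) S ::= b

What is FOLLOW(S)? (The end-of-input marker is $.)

FIRST(S) = {b, x}
FIRST(U) = {b, d, x}  (via S Q a, S)
FIRST(Q) = {λ, b, d, x}  (via U S Q)
FOLLOW(U) includes $ since U is the start symbol.
FOLLOW(U): in Q::=U S Q, U is followed by S Q with FIRST {b, x}. Thus FOLLOW(U) = {$, b, x}.
FOLLOW(Q): in U::=S Q a, Q is followed by a with FIRST {a}; in Q::=U S Q, the suffix after Q is empty (adds nothing new). Thus FOLLOW(Q) = {a}.
FOLLOW(S): in U::=S Q a, S is followed by Q a with FIRST {a, b, d, x}; in U::=S, the suffix after S is empty, so FOLLOW(S) ⊇ FOLLOW(U) = {$, b, x}; in Q::=U S Q, S is followed by Q with FIRST {λ, b, d, x}; in Q::=U S Q, the suffix after S is nullable, so FOLLOW(S) ⊇ FOLLOW(Q) = {a}. Thus FOLLOW(S) = {$, a, b, d, x}.

{$, a, b, d, x}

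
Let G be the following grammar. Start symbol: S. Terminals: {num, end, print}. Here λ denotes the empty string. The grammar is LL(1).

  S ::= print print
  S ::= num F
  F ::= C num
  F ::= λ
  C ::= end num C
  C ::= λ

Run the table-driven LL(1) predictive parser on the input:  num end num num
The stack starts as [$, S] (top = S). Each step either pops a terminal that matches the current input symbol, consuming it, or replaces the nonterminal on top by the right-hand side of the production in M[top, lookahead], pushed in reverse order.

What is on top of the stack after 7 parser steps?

num

     Stack            Input              Action
  1  $ S              num end num num $  expand S ::= num F
  2  $ F num          num end num num $  match num
  3  $ F              end num num $      expand F ::= C num
  4  $ num C          end num num $      expand C ::= end num C
  5  $ num C num end  end num num $      match end
  6  $ num C num      num num $          match num
  7  $ num C          num $              expand C ::= λ
Stack after step 7: $ num (top = num).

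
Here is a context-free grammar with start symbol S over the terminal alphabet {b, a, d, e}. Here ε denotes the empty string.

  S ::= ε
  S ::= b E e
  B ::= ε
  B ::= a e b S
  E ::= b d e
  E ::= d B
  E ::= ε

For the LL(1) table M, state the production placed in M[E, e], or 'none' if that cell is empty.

E ::= ε

FIRST(S) = {ε, b}
FIRST(B) = {ε, a}
FIRST(E) = {ε, b, d}
FOLLOW(S) includes $ since S is the start symbol.
FOLLOW(E): in S::=b E e, E is followed by e with FIRST {e}. Thus FOLLOW(E) = {e}.
For E ::= b d e: FIRST(b d e) = {b}, so it goes in M[E, t] for t ∈ {b}.
For E ::= d B: FIRST(d B) = {d}, so it goes in M[E, t] for t ∈ {d}.
For E ::= ε: FIRST(ε) = {ε}, so it goes in M[E, t] for t ∈ {}; since ε ∈ FIRST, also for every t ∈ FOLLOW(E) = {e}.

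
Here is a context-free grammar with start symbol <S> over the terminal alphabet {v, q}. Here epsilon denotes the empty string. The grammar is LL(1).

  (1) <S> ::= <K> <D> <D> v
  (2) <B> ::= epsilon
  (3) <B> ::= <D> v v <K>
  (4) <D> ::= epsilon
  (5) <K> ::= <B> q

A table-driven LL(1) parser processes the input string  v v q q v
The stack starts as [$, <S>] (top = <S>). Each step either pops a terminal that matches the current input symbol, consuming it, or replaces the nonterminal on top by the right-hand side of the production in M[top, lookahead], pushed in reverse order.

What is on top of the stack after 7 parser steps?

step 1: stack=$ <S>  input=v v q q v $  — expand <S> ::= <K> <D> <D> v
step 2: stack=$ v <D> <D> <K>  input=v v q q v $  — expand <K> ::= <B> q
step 3: stack=$ v <D> <D> q <B>  input=v v q q v $  — expand <B> ::= <D> v v <K>
step 4: stack=$ v <D> <D> q <K> v v <D>  input=v v q q v $  — expand <D> ::= epsilon
step 5: stack=$ v <D> <D> q <K> v v  input=v v q q v $  — match v
step 6: stack=$ v <D> <D> q <K> v  input=v q q v $  — match v
step 7: stack=$ v <D> <D> q <K>  input=q q v $  — expand <K> ::= <B> q
Stack after step 7: $ v <D> <D> q q <B> (top = <B>).

<B>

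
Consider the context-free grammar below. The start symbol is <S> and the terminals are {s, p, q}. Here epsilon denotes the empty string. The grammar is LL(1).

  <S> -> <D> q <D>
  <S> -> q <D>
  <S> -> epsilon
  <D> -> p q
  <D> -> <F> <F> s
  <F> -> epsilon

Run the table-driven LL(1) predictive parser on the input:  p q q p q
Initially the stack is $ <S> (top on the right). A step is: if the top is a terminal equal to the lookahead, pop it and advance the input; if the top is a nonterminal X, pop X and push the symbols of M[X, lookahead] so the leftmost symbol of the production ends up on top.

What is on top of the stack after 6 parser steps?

     Stack        Input        Action
  1  $ <S>        p q q p q $  expand <S> -> <D> q <D>
  2  $ <D> q <D>  p q q p q $  expand <D> -> p q
  3  $ <D> q q p  p q q p q $  match p
  4  $ <D> q q    q q p q $    match q
  5  $ <D> q      q p q $      match q
  6  $ <D>        p q $        expand <D> -> p q
Stack after step 6: $ q p (top = p).

p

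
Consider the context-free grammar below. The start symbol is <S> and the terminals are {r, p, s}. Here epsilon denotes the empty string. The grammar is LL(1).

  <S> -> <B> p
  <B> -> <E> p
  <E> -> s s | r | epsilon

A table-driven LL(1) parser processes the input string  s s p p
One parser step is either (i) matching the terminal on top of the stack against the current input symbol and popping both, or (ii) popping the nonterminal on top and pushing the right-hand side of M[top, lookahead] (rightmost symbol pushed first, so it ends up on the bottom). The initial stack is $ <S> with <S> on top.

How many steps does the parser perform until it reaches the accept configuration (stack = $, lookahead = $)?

step 1: stack=$ <S>  input=s s p p $  — expand <S> -> <B> p
step 2: stack=$ p <B>  input=s s p p $  — expand <B> -> <E> p
step 3: stack=$ p p <E>  input=s s p p $  — expand <E> -> s s
step 4: stack=$ p p s s  input=s s p p $  — match s
step 5: stack=$ p p s  input=s p p $  — match s
step 6: stack=$ p p  input=p p $  — match p
step 7: stack=$ p  input=p $  — match p
Accept reached after 7 steps.

7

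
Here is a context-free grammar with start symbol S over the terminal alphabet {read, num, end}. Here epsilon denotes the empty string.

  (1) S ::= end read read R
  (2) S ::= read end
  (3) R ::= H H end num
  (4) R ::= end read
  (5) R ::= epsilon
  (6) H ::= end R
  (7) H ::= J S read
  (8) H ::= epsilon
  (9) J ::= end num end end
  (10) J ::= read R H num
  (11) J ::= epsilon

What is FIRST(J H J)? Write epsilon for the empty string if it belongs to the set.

{epsilon, end, read}

FIRST(S) = {end, read}
FIRST(J) = {epsilon, end, read}
FIRST(H) = {epsilon, end, read}  (via J S read)
FIRST(R) = {epsilon, end, read}  (via H H end num)
FIRST(J H J): take FIRST of each symbol in turn, carrying on past any symbol whose FIRST contains epsilon; result {epsilon, end, read}.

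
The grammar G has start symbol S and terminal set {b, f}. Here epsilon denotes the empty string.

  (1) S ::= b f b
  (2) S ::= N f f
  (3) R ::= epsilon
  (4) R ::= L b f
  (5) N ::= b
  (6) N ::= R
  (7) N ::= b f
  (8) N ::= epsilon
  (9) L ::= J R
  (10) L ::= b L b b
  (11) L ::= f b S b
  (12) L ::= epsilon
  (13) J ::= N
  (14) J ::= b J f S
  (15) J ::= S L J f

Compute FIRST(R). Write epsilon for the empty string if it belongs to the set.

FIRST(S): from S::=b f b we get {b}; from S::=N f f we get {b, f}. So FIRST(S) = {b, f}.
FIRST(R): from R::=epsilon we get {epsilon}; from R::=L b f we get {b, f}. So FIRST(R) = {epsilon, b, f}.
FIRST(N): from N::=b we get {b}; from N::=R we get {epsilon, b, f}; from N::=b f we get {b}; from N::=epsilon we get {epsilon}. So FIRST(N) = {epsilon, b, f}.
FIRST(J): from J::=N we get {epsilon, b, f}; from J::=b J f S we get {b}; from J::=S L J f we get {b, f}. So FIRST(J) = {epsilon, b, f}.
FIRST(L): from L::=J R we get {epsilon, b, f}; from L::=b L b b we get {b}; from L::=f b S b we get {f}; from L::=epsilon we get {epsilon}. So FIRST(L) = {epsilon, b, f}.

{epsilon, b, f}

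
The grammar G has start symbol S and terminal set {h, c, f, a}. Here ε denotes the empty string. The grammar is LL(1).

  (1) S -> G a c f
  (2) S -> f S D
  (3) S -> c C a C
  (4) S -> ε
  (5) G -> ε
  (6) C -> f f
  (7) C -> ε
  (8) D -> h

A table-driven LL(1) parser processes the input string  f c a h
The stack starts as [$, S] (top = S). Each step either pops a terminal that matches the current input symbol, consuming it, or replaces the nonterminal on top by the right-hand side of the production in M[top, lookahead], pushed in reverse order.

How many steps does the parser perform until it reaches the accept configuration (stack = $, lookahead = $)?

9

     Stack        Input      Action
  1  $ S          f c a h $  expand S -> f S D
  2  $ D S f      f c a h $  match f
  3  $ D S        c a h $    expand S -> c C a C
  4  $ D C a C c  c a h $    match c
  5  $ D C a C    a h $      expand C -> ε
  6  $ D C a      a h $      match a
  7  $ D C        h $        expand C -> ε
  8  $ D          h $        expand D -> h
  9  $ h          h $        match h
Accept reached after 9 steps.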